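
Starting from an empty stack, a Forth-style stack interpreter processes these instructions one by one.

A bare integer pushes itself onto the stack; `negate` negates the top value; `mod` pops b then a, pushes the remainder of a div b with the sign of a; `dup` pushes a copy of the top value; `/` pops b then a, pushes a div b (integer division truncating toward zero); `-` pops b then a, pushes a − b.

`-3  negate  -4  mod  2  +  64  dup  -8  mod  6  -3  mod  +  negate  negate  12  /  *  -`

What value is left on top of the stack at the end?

-3      [-3]
negate  [3]
-4      [3, -4]
mod     [3]
2       [3, 2]
+       [5]
64      [5, 64]
dup     [5, 64, 64]
-8      [5, 64, 64, -8]
mod     [5, 64, 0]
6       [5, 64, 0, 6]
-3      [5, 64, 0, 6, -3]
mod     [5, 64, 0, 0]
+       [5, 64, 0]
negate  [5, 64, 0]
negate  [5, 64, 0]
12      [5, 64, 0, 12]
/       [5, 64, 0]
*       [5, 0]
-       [5]

5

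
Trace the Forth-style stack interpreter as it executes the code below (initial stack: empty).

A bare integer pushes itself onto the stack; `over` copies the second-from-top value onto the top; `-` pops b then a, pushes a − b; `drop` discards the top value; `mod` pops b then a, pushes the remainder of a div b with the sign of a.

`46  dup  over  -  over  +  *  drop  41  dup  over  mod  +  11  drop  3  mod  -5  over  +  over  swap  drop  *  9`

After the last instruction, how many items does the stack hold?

46    46
dup   46 46
over  46 46 46
-     46 0
over  46 0 46
+     46 46
*     2116
drop  (empty)
41    41
dup   41 41
over  41 41 41
mod   41 0
+     41
11    41 11
drop  41
3     41 3
mod   2
-5    2 -5
over  2 -5 2
+     2 -3
over  2 -3 2
swap  2 2 -3
drop  2 2
*     4
9     4 9

2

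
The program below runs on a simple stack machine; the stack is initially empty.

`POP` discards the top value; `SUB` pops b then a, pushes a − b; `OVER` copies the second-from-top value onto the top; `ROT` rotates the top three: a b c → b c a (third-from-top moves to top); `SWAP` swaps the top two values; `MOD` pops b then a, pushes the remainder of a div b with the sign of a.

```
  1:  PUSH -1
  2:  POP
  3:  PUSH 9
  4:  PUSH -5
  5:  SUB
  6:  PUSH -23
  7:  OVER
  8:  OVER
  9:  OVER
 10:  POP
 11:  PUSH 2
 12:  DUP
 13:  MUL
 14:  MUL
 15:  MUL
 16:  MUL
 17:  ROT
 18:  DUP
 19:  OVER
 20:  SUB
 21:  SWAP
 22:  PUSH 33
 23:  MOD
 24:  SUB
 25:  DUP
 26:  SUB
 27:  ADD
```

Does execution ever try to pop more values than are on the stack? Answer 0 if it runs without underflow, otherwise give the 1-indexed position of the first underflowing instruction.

17

PUSH -1   -1
POP       (empty)
PUSH 9    9
PUSH -5   9 -5
SUB       14
PUSH -23  14 -23
OVER      14 -23 14
OVER      14 -23 14 -23
OVER      14 -23 14 -23 14
POP       14 -23 14 -23
PUSH 2    14 -23 14 -23 2
DUP       14 -23 14 -23 2 2
MUL       14 -23 14 -23 4
MUL       14 -23 14 -92
MUL       14 -23 -1288
MUL       14 29624
ROT  — needs 3 operands, stack has 2 → underflow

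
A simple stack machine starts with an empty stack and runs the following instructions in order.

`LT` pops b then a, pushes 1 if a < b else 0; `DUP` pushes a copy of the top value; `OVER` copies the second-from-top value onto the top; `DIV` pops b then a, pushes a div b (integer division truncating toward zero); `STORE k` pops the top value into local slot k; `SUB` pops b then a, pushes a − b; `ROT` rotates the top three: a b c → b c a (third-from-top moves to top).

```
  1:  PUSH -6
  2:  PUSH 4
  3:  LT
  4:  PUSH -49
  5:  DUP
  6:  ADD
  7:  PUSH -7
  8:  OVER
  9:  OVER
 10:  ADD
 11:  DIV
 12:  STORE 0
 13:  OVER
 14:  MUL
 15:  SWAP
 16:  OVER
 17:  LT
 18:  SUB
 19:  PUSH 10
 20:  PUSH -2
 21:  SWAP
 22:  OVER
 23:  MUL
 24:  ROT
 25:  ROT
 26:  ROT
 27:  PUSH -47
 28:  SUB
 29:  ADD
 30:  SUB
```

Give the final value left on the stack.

PUSH -6   [-6]
PUSH 4    [-6, 4]
LT        [1]
PUSH -49  [1, -49]
DUP       [1, -49, -49]
ADD       [1, -98]
PUSH -7   [1, -98, -7]
OVER      [1, -98, -7, -98]
OVER      [1, -98, -7, -98, -7]
ADD       [1, -98, -7, -105]
DIV       [1, -98, 0]
STORE 0   [1, -98]
OVER      [1, -98, 1]
MUL       [1, -98]
SWAP      [-98, 1]
OVER      [-98, 1, -98]
LT        [-98, 0]
SUB       [-98]
PUSH 10   [-98, 10]
PUSH -2   [-98, 10, -2]
SWAP      [-98, -2, 10]
OVER      [-98, -2, 10, -2]
MUL       [-98, -2, -20]
ROT       [-2, -20, -98]
ROT       [-20, -98, -2]
ROT       [-98, -2, -20]
PUSH -47  [-98, -2, -20, -47]
SUB       [-98, -2, 27]
ADD       [-98, 25]
SUB       [-123]

-123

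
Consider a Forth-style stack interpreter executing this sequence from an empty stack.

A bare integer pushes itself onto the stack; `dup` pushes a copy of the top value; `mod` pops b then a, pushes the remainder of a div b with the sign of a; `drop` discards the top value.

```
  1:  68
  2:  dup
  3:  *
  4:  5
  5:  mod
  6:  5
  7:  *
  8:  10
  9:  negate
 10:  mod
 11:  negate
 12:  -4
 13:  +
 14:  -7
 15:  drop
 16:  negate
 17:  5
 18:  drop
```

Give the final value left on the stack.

68     → 68
dup    → 68 68
*      → 4624
5      → 4624 5
mod    → 4
5      → 4 5
*      → 20
10     → 20 10
negate → 20 -10
mod    → 0
negate → 0
-4     → 0 -4
+      → -4
-7     → -4 -7
drop   → -4
negate → 4
5      → 4 5
drop   → 4

4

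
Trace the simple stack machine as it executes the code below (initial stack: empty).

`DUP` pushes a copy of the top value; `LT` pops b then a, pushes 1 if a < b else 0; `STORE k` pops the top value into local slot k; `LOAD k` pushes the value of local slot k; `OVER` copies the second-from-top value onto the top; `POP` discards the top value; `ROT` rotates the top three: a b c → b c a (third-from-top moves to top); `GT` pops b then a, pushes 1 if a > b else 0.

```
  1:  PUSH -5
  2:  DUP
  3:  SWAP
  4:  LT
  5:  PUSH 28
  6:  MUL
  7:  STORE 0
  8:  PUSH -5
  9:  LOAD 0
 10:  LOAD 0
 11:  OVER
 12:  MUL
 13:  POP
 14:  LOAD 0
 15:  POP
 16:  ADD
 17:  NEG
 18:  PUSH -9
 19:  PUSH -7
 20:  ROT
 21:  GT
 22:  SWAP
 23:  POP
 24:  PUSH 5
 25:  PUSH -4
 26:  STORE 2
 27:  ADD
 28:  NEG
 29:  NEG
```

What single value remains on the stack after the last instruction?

PUSH -5 -> [-5]
DUP     -> [-5, -5]
SWAP    -> [-5, -5]
LT      -> [0]
PUSH 28 -> [0, 28]
MUL     -> [0]
STORE 0 -> []
PUSH -5 -> [-5]
LOAD 0  -> [-5, 0]
LOAD 0  -> [-5, 0, 0]
OVER    -> [-5, 0, 0, 0]
MUL     -> [-5, 0, 0]
POP     -> [-5, 0]
LOAD 0  -> [-5, 0, 0]
POP     -> [-5, 0]
ADD     -> [-5]
NEG     -> [5]
PUSH -9 -> [5, -9]
PUSH -7 -> [5, -9, -7]
ROT     -> [-9, -7, 5]
GT      -> [-9, 0]
SWAP    -> [0, -9]
POP     -> [0]
PUSH 5  -> [0, 5]
PUSH -4 -> [0, 5, -4]
STORE 2 -> [0, 5]
ADD     -> [5]
NEG     -> [-5]
NEG     -> [5]

5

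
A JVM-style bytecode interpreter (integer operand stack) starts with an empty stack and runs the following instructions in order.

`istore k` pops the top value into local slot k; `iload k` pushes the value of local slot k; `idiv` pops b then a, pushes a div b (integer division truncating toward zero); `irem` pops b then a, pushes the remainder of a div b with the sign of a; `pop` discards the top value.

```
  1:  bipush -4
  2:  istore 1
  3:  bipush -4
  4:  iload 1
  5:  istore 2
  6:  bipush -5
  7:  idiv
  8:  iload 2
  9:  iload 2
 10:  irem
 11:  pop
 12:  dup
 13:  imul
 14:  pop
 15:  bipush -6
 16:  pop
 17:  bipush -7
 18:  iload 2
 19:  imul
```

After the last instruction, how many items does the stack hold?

bipush -4  -4
istore 1   (empty)
bipush -4  -4
iload 1    -4 -4
istore 2   -4
bipush -5  -4 -5
idiv       0
iload 2    0 -4
iload 2    0 -4 -4
irem       0 0
pop        0
dup        0 0
imul       0
pop        (empty)
bipush -6  -6
pop        (empty)
bipush -7  -7
iload 2    -7 -4
imul       28

1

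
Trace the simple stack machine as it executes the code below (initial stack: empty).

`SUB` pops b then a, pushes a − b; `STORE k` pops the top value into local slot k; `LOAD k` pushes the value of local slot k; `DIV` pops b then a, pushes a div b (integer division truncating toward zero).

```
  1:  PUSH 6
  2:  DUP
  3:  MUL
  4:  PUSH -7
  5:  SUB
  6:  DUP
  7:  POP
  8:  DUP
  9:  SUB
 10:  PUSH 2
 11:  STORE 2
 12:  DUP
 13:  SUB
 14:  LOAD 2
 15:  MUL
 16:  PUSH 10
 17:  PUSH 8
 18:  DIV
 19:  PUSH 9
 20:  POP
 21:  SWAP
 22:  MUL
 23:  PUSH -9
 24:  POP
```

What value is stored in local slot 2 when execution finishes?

2

PUSH 6  → 6
DUP     → 6 6
MUL     → 36
PUSH -7 → 36 -7
SUB     → 43
DUP     → 43 43
POP     → 43
DUP     → 43 43
SUB     → 0
PUSH 2  → 0 2
STORE 2 → 0
DUP     → 0 0
SUB     → 0
LOAD 2  → 0 2
MUL     → 0
PUSH 10 → 0 10
PUSH 8  → 0 10 8
DIV     → 0 1
PUSH 9  → 0 1 9
POP     → 0 1
SWAP    → 1 0
MUL     → 0
PUSH -9 → 0 -9
POP     → 0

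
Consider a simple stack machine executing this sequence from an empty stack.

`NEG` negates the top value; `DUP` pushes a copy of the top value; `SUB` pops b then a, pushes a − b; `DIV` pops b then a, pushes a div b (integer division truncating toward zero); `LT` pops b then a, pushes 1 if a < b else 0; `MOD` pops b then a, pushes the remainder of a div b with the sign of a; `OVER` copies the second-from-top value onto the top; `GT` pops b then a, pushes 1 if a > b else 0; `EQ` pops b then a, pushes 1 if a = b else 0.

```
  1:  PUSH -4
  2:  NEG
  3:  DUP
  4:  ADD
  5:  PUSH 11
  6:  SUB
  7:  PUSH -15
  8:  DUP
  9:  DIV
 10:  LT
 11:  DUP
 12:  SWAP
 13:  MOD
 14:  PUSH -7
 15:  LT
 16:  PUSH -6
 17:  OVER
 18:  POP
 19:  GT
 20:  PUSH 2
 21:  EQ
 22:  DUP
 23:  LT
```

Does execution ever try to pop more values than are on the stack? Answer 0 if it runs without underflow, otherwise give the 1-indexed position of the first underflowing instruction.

PUSH -4  -> [-4]
NEG      -> [4]
DUP      -> [4, 4]
ADD      -> [8]
PUSH 11  -> [8, 11]
SUB      -> [-3]
PUSH -15 -> [-3, -15]
DUP      -> [-3, -15, -15]
DIV      -> [-3, 1]
LT       -> [1]
DUP      -> [1, 1]
SWAP     -> [1, 1]
MOD      -> [0]
PUSH -7  -> [0, -7]
LT       -> [0]
PUSH -6  -> [0, -6]
OVER     -> [0, -6, 0]
POP      -> [0, -6]
GT       -> [1]
PUSH 2   -> [1, 2]
EQ       -> [0]
DUP      -> [0, 0]
LT       -> [0]

0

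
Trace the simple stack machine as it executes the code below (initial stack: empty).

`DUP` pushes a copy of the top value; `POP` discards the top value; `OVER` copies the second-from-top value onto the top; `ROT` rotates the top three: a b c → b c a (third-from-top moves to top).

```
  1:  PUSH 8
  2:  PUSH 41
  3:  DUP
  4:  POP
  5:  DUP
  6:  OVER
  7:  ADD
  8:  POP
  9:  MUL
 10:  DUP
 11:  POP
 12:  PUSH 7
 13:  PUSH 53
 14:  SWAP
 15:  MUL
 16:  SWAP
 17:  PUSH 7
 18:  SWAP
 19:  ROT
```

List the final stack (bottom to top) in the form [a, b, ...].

PUSH 8  : 8
PUSH 41 : 8 41
DUP     : 8 41 41
POP     : 8 41
DUP     : 8 41 41
OVER    : 8 41 41 41
ADD     : 8 41 82
POP     : 8 41
MUL     : 328
DUP     : 328 328
POP     : 328
PUSH 7  : 328 7
PUSH 53 : 328 7 53
SWAP    : 328 53 7
MUL     : 328 371
SWAP    : 371 328
PUSH 7  : 371 328 7
SWAP    : 371 7 328
ROT     : 7 328 371

[7, 328, 371]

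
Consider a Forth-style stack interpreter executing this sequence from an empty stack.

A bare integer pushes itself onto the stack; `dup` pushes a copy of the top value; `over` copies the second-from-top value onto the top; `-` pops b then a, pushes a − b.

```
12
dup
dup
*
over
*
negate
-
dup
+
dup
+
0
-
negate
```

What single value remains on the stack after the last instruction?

-6960

12      12
dup     12 12
dup     12 12 12
*       12 144
over    12 144 12
*       12 1728
negate  12 -1728
-       1740
dup     1740 1740
+       3480
dup     3480 3480
+       6960
0       6960 0
-       6960
negate  -6960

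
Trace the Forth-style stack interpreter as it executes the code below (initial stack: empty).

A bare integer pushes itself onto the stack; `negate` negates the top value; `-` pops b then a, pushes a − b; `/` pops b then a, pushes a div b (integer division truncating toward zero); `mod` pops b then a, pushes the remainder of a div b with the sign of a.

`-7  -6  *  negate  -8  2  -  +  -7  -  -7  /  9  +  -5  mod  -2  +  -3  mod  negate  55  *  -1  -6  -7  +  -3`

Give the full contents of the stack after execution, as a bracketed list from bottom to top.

-7     -> [-7]
-6     -> [-7, -6]
*      -> [42]
negate -> [-42]
-8     -> [-42, -8]
2      -> [-42, -8, 2]
-      -> [-42, -10]
+      -> [-52]
-7     -> [-52, -7]
-      -> [-45]
-7     -> [-45, -7]
/      -> [6]
9      -> [6, 9]
+      -> [15]
-5     -> [15, -5]
mod    -> [0]
-2     -> [0, -2]
+      -> [-2]
-3     -> [-2, -3]
mod    -> [-2]
negate -> [2]
55     -> [2, 55]
*      -> [110]
-1     -> [110, -1]
-6     -> [110, -1, -6]
-7     -> [110, -1, -6, -7]
+      -> [110, -1, -13]
-3     -> [110, -1, -13, -3]

[110, -1, -13, -3]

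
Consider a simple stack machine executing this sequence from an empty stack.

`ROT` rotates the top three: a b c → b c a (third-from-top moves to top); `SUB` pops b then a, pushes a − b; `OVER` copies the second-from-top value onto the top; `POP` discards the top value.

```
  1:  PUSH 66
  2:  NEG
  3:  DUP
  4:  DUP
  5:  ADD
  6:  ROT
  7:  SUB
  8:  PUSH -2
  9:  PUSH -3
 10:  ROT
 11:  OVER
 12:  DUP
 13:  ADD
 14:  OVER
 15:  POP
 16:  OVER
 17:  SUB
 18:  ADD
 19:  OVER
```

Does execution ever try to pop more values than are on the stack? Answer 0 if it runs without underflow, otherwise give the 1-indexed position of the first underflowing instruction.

6

PUSH 66 : 66
NEG     : -66
DUP     : -66 -66
DUP     : -66 -66 -66
ADD     : -66 -132
ROT  — needs 3 operands, stack has 2 → underflow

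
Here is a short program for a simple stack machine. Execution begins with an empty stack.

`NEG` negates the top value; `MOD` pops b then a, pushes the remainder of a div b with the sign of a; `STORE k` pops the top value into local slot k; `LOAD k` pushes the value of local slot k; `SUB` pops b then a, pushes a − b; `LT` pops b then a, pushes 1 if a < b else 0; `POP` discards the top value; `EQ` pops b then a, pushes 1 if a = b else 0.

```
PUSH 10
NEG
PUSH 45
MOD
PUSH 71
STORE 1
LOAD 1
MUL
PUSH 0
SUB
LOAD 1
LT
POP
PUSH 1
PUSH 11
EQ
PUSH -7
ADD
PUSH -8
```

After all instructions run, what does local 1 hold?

PUSH 10 -> 10
NEG     -> -10
PUSH 45 -> -10 45
MOD     -> -10
PUSH 71 -> -10 71
STORE 1 -> -10
LOAD 1  -> -10 71
MUL     -> -710
PUSH 0  -> -710 0
SUB     -> -710
LOAD 1  -> -710 71
LT      -> 1
POP     -> (empty)
PUSH 1  -> 1
PUSH 11 -> 1 11
EQ      -> 0
PUSH -7 -> 0 -7
ADD     -> -7
PUSH -8 -> -7 -8

71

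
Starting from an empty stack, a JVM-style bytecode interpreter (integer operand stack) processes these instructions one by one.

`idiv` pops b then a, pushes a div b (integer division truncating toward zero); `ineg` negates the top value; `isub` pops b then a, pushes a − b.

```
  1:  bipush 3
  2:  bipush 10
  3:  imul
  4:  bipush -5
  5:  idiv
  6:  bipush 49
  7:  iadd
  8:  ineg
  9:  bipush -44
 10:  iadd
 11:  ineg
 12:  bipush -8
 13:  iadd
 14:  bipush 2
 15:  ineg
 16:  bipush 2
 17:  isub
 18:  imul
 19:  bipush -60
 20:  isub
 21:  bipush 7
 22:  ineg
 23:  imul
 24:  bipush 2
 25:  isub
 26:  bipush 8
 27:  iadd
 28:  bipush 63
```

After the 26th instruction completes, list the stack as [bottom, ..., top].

bipush 3   -> 3
bipush 10  -> 3 10
imul       -> 30
bipush -5  -> 30 -5
idiv       -> -6
bipush 49  -> -6 49
iadd       -> 43
ineg       -> -43
bipush -44 -> -43 -44
iadd       -> -87
ineg       -> 87
bipush -8  -> 87 -8
iadd       -> 79
bipush 2   -> 79 2
ineg       -> 79 -2
bipush 2   -> 79 -2 2
isub       -> 79 -4
imul       -> -316
bipush -60 -> -316 -60
isub       -> -256
bipush 7   -> -256 7
ineg       -> -256 -7
imul       -> 1792
bipush 2   -> 1792 2
isub       -> 1790
bipush 8   -> 1790 8

[1790, 8]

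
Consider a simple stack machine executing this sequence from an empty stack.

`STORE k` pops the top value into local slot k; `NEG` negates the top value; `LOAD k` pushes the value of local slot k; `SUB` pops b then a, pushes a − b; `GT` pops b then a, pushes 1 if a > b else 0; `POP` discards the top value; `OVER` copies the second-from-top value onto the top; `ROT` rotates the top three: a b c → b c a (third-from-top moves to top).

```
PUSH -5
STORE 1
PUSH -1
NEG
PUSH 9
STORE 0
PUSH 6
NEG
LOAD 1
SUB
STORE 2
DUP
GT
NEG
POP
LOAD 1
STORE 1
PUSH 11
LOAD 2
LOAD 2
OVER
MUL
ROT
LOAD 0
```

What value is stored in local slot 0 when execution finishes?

9

PUSH -5 : [-5]
STORE 1 : []
PUSH -1 : [-1]
NEG     : [1]
PUSH 9  : [1, 9]
STORE 0 : [1]
PUSH 6  : [1, 6]
NEG     : [1, -6]
LOAD 1  : [1, -6, -5]
SUB     : [1, -1]
STORE 2 : [1]
DUP     : [1, 1]
GT      : [0]
NEG     : [0]
POP     : []
LOAD 1  : [-5]
STORE 1 : []
PUSH 11 : [11]
LOAD 2  : [11, -1]
LOAD 2  : [11, -1, -1]
OVER    : [11, -1, -1, -1]
MUL     : [11, -1, 1]
ROT     : [-1, 1, 11]
LOAD 0  : [-1, 1, 11, 9]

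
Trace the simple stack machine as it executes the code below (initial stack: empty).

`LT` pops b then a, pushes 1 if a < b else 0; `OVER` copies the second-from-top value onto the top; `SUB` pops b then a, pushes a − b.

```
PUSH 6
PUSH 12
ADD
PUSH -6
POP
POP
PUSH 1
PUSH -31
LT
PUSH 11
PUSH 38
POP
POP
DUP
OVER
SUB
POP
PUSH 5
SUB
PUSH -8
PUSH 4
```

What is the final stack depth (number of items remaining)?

PUSH 6   → 6
PUSH 12  → 6 12
ADD      → 18
PUSH -6  → 18 -6
POP      → 18
POP      → (empty)
PUSH 1   → 1
PUSH -31 → 1 -31
LT       → 0
PUSH 11  → 0 11
PUSH 38  → 0 11 38
POP      → 0 11
POP      → 0
DUP      → 0 0
OVER     → 0 0 0
SUB      → 0 0
POP      → 0
PUSH 5   → 0 5
SUB      → -5
PUSH -8  → -5 -8
PUSH 4   → -5 -8 4

3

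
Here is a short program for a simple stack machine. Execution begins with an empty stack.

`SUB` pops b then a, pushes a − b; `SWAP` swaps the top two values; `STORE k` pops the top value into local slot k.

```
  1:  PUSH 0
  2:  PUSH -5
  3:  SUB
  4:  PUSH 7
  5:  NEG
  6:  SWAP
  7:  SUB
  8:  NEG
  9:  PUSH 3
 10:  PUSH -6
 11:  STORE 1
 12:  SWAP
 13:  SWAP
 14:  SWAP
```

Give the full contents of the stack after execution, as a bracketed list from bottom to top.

PUSH 0  -> [0]
PUSH -5 -> [0, -5]
SUB     -> [5]
PUSH 7  -> [5, 7]
NEG     -> [5, -7]
SWAP    -> [-7, 5]
SUB     -> [-12]
NEG     -> [12]
PUSH 3  -> [12, 3]
PUSH -6 -> [12, 3, -6]
STORE 1 -> [12, 3]
SWAP    -> [3, 12]
SWAP    -> [12, 3]
SWAP    -> [3, 12]

[3, 12]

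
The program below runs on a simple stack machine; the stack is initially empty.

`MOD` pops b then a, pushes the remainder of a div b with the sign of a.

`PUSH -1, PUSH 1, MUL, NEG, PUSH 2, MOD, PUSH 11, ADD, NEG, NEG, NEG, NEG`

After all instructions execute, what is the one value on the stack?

12

PUSH -1 -> -1
PUSH 1  -> -1 1
MUL     -> -1
NEG     -> 1
PUSH 2  -> 1 2
MOD     -> 1
PUSH 11 -> 1 11
ADD     -> 12
NEG     -> -12
NEG     -> 12
NEG     -> -12
NEG     -> 12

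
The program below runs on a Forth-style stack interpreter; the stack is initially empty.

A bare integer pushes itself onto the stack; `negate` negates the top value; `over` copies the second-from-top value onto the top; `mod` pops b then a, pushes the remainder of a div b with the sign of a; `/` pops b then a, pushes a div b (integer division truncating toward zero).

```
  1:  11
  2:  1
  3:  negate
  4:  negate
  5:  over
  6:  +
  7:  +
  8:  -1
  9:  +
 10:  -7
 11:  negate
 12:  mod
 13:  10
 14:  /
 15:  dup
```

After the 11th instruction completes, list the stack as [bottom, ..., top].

[22, 7]

11     -> 11
1      -> 11 1
negate -> 11 -1
negate -> 11 1
over   -> 11 1 11
+      -> 11 12
+      -> 23
-1     -> 23 -1
+      -> 22
-7     -> 22 -7
negate -> 22 7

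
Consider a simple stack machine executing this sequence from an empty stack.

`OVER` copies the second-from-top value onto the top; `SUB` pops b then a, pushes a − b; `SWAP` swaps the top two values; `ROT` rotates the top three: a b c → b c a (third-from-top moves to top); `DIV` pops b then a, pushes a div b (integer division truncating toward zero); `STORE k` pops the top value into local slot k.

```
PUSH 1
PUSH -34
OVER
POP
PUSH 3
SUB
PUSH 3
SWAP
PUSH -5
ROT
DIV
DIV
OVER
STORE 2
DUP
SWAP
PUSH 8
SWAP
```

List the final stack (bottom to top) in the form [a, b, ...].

PUSH 1    [1]
PUSH -34  [1, -34]
OVER      [1, -34, 1]
POP       [1, -34]
PUSH 3    [1, -34, 3]
SUB       [1, -37]
PUSH 3    [1, -37, 3]
SWAP      [1, 3, -37]
PUSH -5   [1, 3, -37, -5]
ROT       [1, -37, -5, 3]
DIV       [1, -37, -1]
DIV       [1, 37]
OVER      [1, 37, 1]
STORE 2   [1, 37]
DUP       [1, 37, 37]
SWAP      [1, 37, 37]
PUSH 8    [1, 37, 37, 8]
SWAP      [1, 37, 8, 37]

[1, 37, 8, 37]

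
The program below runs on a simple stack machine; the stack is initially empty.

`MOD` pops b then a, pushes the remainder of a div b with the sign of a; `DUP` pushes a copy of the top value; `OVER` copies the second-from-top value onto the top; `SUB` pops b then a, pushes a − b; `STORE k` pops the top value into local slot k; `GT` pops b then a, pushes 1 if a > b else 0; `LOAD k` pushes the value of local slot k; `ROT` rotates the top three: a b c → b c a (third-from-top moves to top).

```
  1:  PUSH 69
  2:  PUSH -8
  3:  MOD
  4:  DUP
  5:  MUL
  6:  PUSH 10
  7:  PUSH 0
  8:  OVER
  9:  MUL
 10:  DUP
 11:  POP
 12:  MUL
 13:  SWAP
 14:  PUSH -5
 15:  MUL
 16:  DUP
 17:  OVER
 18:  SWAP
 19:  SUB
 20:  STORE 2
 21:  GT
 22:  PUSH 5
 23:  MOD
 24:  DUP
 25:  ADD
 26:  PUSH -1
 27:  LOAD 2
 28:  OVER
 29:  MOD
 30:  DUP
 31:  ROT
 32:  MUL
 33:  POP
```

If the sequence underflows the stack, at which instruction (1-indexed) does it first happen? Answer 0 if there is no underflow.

0

PUSH 69 -> [69]
PUSH -8 -> [69, -8]
MOD     -> [5]
DUP     -> [5, 5]
MUL     -> [25]
PUSH 10 -> [25, 10]
PUSH 0  -> [25, 10, 0]
OVER    -> [25, 10, 0, 10]
MUL     -> [25, 10, 0]
DUP     -> [25, 10, 0, 0]
POP     -> [25, 10, 0]
MUL     -> [25, 0]
SWAP    -> [0, 25]
PUSH -5 -> [0, 25, -5]
MUL     -> [0, -125]
DUP     -> [0, -125, -125]
OVER    -> [0, -125, -125, -125]
SWAP    -> [0, -125, -125, -125]
SUB     -> [0, -125, 0]
STORE 2 -> [0, -125]
GT      -> [1]
PUSH 5  -> [1, 5]
MOD     -> [1]
DUP     -> [1, 1]
ADD     -> [2]
PUSH -1 -> [2, -1]
LOAD 2  -> [2, -1, 0]
OVER    -> [2, -1, 0, -1]
MOD     -> [2, -1, 0]
DUP     -> [2, -1, 0, 0]
ROT     -> [2, 0, 0, -1]
MUL     -> [2, 0, 0]
POP     -> [2, 0]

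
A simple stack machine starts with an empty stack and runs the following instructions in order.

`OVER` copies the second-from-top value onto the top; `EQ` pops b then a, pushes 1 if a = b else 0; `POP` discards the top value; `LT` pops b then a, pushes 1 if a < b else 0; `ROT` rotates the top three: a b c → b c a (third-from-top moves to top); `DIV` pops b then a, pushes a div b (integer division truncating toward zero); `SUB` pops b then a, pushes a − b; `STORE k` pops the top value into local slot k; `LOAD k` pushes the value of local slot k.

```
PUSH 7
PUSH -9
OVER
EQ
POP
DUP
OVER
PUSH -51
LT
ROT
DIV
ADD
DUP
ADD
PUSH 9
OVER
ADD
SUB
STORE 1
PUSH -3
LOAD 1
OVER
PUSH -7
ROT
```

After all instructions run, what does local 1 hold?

-9

PUSH 7   : [7]
PUSH -9  : [7, -9]
OVER     : [7, -9, 7]
EQ       : [7, 0]
POP      : [7]
DUP      : [7, 7]
OVER     : [7, 7, 7]
PUSH -51 : [7, 7, 7, -51]
LT       : [7, 7, 0]
ROT      : [7, 0, 7]
DIV      : [7, 0]
ADD      : [7]
DUP      : [7, 7]
ADD      : [14]
PUSH 9   : [14, 9]
OVER     : [14, 9, 14]
ADD      : [14, 23]
SUB      : [-9]
STORE 1  : []
PUSH -3  : [-3]
LOAD 1   : [-3, -9]
OVER     : [-3, -9, -3]
PUSH -7  : [-3, -9, -3, -7]
ROT      : [-3, -3, -7, -9]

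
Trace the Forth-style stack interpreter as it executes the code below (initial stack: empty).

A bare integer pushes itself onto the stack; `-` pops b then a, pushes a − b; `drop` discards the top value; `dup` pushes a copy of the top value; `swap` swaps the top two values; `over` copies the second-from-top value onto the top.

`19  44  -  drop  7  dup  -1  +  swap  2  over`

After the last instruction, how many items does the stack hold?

19   : 19
44   : 19 44
-    : -25
drop : (empty)
7    : 7
dup  : 7 7
-1   : 7 7 -1
+    : 7 6
swap : 6 7
2    : 6 7 2
over : 6 7 2 7

4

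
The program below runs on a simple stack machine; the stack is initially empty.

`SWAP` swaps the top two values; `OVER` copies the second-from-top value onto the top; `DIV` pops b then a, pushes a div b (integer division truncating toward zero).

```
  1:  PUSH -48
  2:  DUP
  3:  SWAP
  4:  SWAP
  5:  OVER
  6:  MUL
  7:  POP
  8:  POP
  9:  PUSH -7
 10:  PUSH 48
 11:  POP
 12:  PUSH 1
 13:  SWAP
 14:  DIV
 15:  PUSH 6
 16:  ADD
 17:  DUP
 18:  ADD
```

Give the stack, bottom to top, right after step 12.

[-7, 1]

PUSH -48 → [-48]
DUP      → [-48, -48]
SWAP     → [-48, -48]
SWAP     → [-48, -48]
OVER     → [-48, -48, -48]
MUL      → [-48, 2304]
POP      → [-48]
POP      → []
PUSH -7  → [-7]
PUSH 48  → [-7, 48]
POP      → [-7]
PUSH 1   → [-7, 1]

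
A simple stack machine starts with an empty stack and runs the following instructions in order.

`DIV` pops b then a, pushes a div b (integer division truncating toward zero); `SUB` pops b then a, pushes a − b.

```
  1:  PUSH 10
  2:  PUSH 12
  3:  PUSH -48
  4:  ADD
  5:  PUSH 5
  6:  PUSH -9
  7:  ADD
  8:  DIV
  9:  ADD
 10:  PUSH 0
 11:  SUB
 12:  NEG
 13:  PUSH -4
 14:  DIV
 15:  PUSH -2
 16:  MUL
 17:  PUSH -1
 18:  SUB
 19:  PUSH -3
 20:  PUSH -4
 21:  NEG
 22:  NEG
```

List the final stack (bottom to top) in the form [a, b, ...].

[-7, -3, -4]

PUSH 10  → 10
PUSH 12  → 10 12
PUSH -48 → 10 12 -48
ADD      → 10 -36
PUSH 5   → 10 -36 5
PUSH -9  → 10 -36 5 -9
ADD      → 10 -36 -4
DIV      → 10 9
ADD      → 19
PUSH 0   → 19 0
SUB      → 19
NEG      → -19
PUSH -4  → -19 -4
DIV      → 4
PUSH -2  → 4 -2
MUL      → -8
PUSH -1  → -8 -1
SUB      → -7
PUSH -3  → -7 -3
PUSH -4  → -7 -3 -4
NEG      → -7 -3 4
NEG      → -7 -3 -4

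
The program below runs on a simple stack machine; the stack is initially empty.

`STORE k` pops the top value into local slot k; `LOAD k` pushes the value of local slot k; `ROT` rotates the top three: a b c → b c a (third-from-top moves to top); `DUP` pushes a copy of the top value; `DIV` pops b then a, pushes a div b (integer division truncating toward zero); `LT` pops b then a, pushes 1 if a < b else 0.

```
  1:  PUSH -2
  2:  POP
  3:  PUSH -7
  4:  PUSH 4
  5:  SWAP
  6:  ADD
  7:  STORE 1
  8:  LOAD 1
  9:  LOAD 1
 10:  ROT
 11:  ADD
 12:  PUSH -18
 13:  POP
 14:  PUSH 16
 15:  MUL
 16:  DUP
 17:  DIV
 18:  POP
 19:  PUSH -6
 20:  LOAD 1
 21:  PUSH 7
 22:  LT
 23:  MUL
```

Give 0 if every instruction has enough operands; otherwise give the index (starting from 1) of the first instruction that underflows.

PUSH -2  [-2]
POP      []
PUSH -7  [-7]
PUSH 4   [-7, 4]
SWAP     [4, -7]
ADD      [-3]
STORE 1  []
LOAD 1   [-3]
LOAD 1   [-3, -3]
ROT  — needs 3 operands, stack has 2 → underflow

10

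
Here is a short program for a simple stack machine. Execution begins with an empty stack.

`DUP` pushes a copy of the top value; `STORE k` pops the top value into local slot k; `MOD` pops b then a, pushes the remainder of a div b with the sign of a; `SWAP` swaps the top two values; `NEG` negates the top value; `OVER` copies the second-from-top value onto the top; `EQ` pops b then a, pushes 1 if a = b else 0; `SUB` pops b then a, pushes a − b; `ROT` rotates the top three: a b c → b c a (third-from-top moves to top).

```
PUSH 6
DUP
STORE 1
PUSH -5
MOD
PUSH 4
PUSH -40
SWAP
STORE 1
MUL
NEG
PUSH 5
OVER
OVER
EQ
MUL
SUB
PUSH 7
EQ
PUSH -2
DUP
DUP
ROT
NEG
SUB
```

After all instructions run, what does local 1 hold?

4

PUSH 6   -> 6
DUP      -> 6 6
STORE 1  -> 6
PUSH -5  -> 6 -5
MOD      -> 1
PUSH 4   -> 1 4
PUSH -40 -> 1 4 -40
SWAP     -> 1 -40 4
STORE 1  -> 1 -40
MUL      -> -40
NEG      -> 40
PUSH 5   -> 40 5
OVER     -> 40 5 40
OVER     -> 40 5 40 5
EQ       -> 40 5 0
MUL      -> 40 0
SUB      -> 40
PUSH 7   -> 40 7
EQ       -> 0
PUSH -2  -> 0 -2
DUP      -> 0 -2 -2
DUP      -> 0 -2 -2 -2
ROT      -> 0 -2 -2 -2
NEG      -> 0 -2 -2 2
SUB      -> 0 -2 -4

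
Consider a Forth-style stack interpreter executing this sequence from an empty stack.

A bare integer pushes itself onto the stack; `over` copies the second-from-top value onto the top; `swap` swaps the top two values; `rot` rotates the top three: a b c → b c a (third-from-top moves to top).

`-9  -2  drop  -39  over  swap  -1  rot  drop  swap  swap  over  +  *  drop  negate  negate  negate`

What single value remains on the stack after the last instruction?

-9     -> -9
-2     -> -9 -2
drop   -> -9
-39    -> -9 -39
over   -> -9 -39 -9
swap   -> -9 -9 -39
-1     -> -9 -9 -39 -1
rot    -> -9 -39 -1 -9
drop   -> -9 -39 -1
swap   -> -9 -1 -39
swap   -> -9 -39 -1
over   -> -9 -39 -1 -39
+      -> -9 -39 -40
*      -> -9 1560
drop   -> -9
negate -> 9
negate -> -9
negate -> 9

9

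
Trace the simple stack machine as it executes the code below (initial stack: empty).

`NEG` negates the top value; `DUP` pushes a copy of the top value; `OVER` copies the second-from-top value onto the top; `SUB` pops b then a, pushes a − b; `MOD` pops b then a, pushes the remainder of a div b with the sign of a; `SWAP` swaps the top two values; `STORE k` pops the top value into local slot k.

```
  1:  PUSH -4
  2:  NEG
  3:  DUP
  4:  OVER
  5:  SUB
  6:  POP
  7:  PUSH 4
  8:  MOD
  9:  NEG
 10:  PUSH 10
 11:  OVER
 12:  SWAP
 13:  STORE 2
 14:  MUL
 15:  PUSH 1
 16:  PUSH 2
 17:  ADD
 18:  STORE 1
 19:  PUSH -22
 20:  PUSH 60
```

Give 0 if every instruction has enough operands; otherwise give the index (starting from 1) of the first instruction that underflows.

PUSH -4  → [-4]
NEG      → [4]
DUP      → [4, 4]
OVER     → [4, 4, 4]
SUB      → [4, 0]
POP      → [4]
PUSH 4   → [4, 4]
MOD      → [0]
NEG      → [0]
PUSH 10  → [0, 10]
OVER     → [0, 10, 0]
SWAP     → [0, 0, 10]
STORE 2  → [0, 0]
MUL      → [0]
PUSH 1   → [0, 1]
PUSH 2   → [0, 1, 2]
ADD      → [0, 3]
STORE 1  → [0]
PUSH -22 → [0, -22]
PUSH 60  → [0, -22, 60]

0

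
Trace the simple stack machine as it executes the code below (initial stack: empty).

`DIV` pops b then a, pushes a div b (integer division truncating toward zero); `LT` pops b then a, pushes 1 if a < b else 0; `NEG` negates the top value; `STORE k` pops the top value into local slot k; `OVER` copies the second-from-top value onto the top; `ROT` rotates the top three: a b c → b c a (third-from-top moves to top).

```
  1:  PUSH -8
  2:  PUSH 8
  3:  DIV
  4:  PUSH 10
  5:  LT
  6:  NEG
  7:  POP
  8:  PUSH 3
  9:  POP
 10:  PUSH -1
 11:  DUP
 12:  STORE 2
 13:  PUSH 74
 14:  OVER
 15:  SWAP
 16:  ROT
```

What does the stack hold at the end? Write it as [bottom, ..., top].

PUSH -8 : [-8]
PUSH 8  : [-8, 8]
DIV     : [-1]
PUSH 10 : [-1, 10]
LT      : [1]
NEG     : [-1]
POP     : []
PUSH 3  : [3]
POP     : []
PUSH -1 : [-1]
DUP     : [-1, -1]
STORE 2 : [-1]
PUSH 74 : [-1, 74]
OVER    : [-1, 74, -1]
SWAP    : [-1, -1, 74]
ROT     : [-1, 74, -1]

[-1, 74, -1]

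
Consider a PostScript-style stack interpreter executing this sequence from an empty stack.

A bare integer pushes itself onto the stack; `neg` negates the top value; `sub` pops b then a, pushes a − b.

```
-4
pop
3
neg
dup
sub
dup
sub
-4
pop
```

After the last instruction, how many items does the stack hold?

1

-4  → -4
pop → (empty)
3   → 3
neg → -3
dup → -3 -3
sub → 0
dup → 0 0
sub → 0
-4  → 0 -4
pop → 0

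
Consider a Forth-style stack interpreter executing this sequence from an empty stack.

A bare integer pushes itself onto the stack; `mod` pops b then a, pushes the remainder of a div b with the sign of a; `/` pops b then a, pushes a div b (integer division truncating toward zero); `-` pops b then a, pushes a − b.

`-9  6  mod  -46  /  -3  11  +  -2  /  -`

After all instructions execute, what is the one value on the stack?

4

-9  -> -9
6   -> -9 6
mod -> -3
-46 -> -3 -46
/   -> 0
-3  -> 0 -3
11  -> 0 -3 11
+   -> 0 8
-2  -> 0 8 -2
/   -> 0 -4
-   -> 4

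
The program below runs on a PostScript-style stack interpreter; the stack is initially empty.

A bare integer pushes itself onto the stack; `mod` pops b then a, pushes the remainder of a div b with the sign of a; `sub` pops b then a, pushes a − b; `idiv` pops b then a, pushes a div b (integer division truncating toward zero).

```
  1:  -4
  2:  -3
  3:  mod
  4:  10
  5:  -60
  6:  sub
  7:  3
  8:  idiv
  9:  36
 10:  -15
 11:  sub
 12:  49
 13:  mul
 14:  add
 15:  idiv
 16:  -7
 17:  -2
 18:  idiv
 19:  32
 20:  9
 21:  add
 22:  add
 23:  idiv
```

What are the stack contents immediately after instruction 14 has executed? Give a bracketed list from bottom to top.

-4    [-4]
-3    [-4, -3]
mod   [-1]
10    [-1, 10]
-60   [-1, 10, -60]
sub   [-1, 70]
3     [-1, 70, 3]
idiv  [-1, 23]
36    [-1, 23, 36]
-15   [-1, 23, 36, -15]
sub   [-1, 23, 51]
49    [-1, 23, 51, 49]
mul   [-1, 23, 2499]
add   [-1, 2522]

[-1, 2522]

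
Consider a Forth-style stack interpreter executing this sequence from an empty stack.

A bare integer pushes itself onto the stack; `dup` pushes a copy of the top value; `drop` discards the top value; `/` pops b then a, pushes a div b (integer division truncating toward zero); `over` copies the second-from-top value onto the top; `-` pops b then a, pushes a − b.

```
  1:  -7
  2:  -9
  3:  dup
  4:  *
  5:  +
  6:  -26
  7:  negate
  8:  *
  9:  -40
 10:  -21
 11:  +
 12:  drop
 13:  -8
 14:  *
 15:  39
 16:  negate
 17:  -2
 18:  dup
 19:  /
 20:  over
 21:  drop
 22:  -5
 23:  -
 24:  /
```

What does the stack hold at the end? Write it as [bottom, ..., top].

-7     → -7
-9     → -7 -9
dup    → -7 -9 -9
*      → -7 81
+      → 74
-26    → 74 -26
negate → 74 26
*      → 1924
-40    → 1924 -40
-21    → 1924 -40 -21
+      → 1924 -61
drop   → 1924
-8     → 1924 -8
*      → -15392
39     → -15392 39
negate → -15392 -39
-2     → -15392 -39 -2
dup    → -15392 -39 -2 -2
/      → -15392 -39 1
over   → -15392 -39 1 -39
drop   → -15392 -39 1
-5     → -15392 -39 1 -5
-      → -15392 -39 6
/      → -15392 -6

[-15392, -6]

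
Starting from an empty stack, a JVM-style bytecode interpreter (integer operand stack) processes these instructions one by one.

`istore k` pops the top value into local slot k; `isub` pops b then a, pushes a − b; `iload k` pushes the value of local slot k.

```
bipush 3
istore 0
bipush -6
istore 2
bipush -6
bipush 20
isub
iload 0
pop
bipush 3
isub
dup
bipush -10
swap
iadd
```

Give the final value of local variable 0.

3

bipush 3    3
istore 0    (empty)
bipush -6   -6
istore 2    (empty)
bipush -6   -6
bipush 20   -6 20
isub        -26
iload 0     -26 3
pop         -26
bipush 3    -26 3
isub        -29
dup         -29 -29
bipush -10  -29 -29 -10
swap        -29 -10 -29
iadd        -29 -39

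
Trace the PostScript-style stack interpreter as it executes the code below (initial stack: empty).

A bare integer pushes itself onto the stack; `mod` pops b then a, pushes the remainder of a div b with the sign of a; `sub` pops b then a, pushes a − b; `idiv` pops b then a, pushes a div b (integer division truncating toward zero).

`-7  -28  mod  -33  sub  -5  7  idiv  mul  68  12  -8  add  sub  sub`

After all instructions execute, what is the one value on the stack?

-64

-7    [-7]
-28   [-7, -28]
mod   [-7]
-33   [-7, -33]
sub   [26]
-5    [26, -5]
7     [26, -5, 7]
idiv  [26, 0]
mul   [0]
68    [0, 68]
12    [0, 68, 12]
-8    [0, 68, 12, -8]
add   [0, 68, 4]
sub   [0, 64]
sub   [-64]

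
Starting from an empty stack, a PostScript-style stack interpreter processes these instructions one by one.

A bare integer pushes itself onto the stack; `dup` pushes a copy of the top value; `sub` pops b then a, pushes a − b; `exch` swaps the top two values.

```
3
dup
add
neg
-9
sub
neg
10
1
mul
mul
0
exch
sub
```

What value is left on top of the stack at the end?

3    : [3]
dup  : [3, 3]
add  : [6]
neg  : [-6]
-9   : [-6, -9]
sub  : [3]
neg  : [-3]
10   : [-3, 10]
1    : [-3, 10, 1]
mul  : [-3, 10]
mul  : [-30]
0    : [-30, 0]
exch : [0, -30]
sub  : [30]

30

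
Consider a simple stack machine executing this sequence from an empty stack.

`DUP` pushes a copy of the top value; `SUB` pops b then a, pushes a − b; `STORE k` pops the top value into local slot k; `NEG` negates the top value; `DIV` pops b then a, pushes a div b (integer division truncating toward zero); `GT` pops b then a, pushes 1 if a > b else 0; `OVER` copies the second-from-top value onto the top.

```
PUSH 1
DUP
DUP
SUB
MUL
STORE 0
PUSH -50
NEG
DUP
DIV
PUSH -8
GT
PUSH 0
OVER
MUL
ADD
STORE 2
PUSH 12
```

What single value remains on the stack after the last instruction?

12

PUSH 1    1
DUP       1 1
DUP       1 1 1
SUB       1 0
MUL       0
STORE 0   (empty)
PUSH -50  -50
NEG       50
DUP       50 50
DIV       1
PUSH -8   1 -8
GT        1
PUSH 0    1 0
OVER      1 0 1
MUL       1 0
ADD       1
STORE 2   (empty)
PUSH 12   12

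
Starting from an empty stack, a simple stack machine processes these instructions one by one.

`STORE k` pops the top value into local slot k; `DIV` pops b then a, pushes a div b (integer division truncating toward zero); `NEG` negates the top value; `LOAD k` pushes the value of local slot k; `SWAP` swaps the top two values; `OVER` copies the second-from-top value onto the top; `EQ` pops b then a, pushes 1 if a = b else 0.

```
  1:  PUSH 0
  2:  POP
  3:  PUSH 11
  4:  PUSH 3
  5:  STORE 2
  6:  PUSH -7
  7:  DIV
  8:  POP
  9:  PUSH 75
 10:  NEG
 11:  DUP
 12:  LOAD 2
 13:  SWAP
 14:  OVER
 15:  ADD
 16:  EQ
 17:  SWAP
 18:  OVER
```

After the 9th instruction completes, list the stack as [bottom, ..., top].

PUSH 0  : [0]
POP     : []
PUSH 11 : [11]
PUSH 3  : [11, 3]
STORE 2 : [11]
PUSH -7 : [11, -7]
DIV     : [-1]
POP     : []
PUSH 75 : [75]

[75]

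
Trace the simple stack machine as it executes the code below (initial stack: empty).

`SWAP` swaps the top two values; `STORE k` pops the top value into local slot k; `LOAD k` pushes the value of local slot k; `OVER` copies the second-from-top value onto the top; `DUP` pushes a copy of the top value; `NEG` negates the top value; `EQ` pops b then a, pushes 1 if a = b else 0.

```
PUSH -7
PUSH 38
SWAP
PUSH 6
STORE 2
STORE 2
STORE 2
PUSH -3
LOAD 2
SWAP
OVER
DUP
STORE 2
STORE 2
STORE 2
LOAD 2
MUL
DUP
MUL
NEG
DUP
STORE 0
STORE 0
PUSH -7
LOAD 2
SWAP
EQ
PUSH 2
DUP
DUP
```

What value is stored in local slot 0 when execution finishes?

-12996

PUSH -7 → -7
PUSH 38 → -7 38
SWAP    → 38 -7
PUSH 6  → 38 -7 6
STORE 2 → 38 -7
STORE 2 → 38
STORE 2 → (empty)
PUSH -3 → -3
LOAD 2  → -3 38
SWAP    → 38 -3
OVER    → 38 -3 38
DUP     → 38 -3 38 38
STORE 2 → 38 -3 38
STORE 2 → 38 -3
STORE 2 → 38
LOAD 2  → 38 -3
MUL     → -114
DUP     → -114 -114
MUL     → 12996
NEG     → -12996
DUP     → -12996 -12996
STORE 0 → -12996
STORE 0 → (empty)
PUSH -7 → -7
LOAD 2  → -7 -3
SWAP    → -3 -7
EQ      → 0
PUSH 2  → 0 2
DUP     → 0 2 2
DUP     → 0 2 2 2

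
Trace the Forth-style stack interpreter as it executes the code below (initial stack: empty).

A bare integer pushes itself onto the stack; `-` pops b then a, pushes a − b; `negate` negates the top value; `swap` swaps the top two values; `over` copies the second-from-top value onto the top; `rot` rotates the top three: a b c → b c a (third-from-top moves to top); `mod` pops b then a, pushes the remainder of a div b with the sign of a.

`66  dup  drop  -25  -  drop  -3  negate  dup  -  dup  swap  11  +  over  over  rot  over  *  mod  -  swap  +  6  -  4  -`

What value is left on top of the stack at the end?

-21

66     → 66
dup    → 66 66
drop   → 66
-25    → 66 -25
-      → 91
drop   → (empty)
-3     → -3
negate → 3
dup    → 3 3
-      → 0
dup    → 0 0
swap   → 0 0
11     → 0 0 11
+      → 0 11
over   → 0 11 0
over   → 0 11 0 11
rot    → 0 0 11 11
over   → 0 0 11 11 11
*      → 0 0 11 121
mod    → 0 0 11
-      → 0 -11
swap   → -11 0
+      → -11
6      → -11 6
-      → -17
4      → -17 4
-      → -21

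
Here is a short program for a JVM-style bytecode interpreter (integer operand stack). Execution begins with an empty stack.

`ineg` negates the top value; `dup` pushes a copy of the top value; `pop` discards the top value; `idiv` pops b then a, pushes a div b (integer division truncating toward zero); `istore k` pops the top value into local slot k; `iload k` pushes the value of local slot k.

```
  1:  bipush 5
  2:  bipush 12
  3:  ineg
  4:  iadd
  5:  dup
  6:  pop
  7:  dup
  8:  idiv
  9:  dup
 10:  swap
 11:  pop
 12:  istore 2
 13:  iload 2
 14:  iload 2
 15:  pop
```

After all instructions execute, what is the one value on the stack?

bipush 5  -> 5
bipush 12 -> 5 12
ineg      -> 5 -12
iadd      -> -7
dup       -> -7 -7
pop       -> -7
dup       -> -7 -7
idiv      -> 1
dup       -> 1 1
swap      -> 1 1
pop       -> 1
istore 2  -> (empty)
iload 2   -> 1
iload 2   -> 1 1
pop       -> 1

1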